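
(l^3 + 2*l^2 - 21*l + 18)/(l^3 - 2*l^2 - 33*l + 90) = (l - 1)/(l - 5)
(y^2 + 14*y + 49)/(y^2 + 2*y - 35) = (y + 7)/(y - 5)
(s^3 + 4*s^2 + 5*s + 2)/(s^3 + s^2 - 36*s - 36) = (s^2 + 3*s + 2)/(s^2 - 36)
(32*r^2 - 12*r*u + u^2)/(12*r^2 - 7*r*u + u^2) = (8*r - u)/(3*r - u)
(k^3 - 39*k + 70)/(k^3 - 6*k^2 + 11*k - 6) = (k^2 + 2*k - 35)/(k^2 - 4*k + 3)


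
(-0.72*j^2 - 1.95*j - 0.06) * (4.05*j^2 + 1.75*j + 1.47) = -2.916*j^4 - 9.1575*j^3 - 4.7139*j^2 - 2.9715*j - 0.0882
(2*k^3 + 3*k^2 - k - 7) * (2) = 4*k^3 + 6*k^2 - 2*k - 14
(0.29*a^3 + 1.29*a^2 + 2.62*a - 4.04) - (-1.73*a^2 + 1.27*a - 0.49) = 0.29*a^3 + 3.02*a^2 + 1.35*a - 3.55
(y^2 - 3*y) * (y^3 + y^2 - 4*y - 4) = y^5 - 2*y^4 - 7*y^3 + 8*y^2 + 12*y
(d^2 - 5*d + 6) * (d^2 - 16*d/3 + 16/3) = d^4 - 31*d^3/3 + 38*d^2 - 176*d/3 + 32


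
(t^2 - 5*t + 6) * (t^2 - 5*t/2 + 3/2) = t^4 - 15*t^3/2 + 20*t^2 - 45*t/2 + 9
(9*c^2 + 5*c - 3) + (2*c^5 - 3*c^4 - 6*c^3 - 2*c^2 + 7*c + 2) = 2*c^5 - 3*c^4 - 6*c^3 + 7*c^2 + 12*c - 1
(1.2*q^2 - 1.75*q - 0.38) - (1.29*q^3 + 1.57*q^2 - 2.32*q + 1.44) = -1.29*q^3 - 0.37*q^2 + 0.57*q - 1.82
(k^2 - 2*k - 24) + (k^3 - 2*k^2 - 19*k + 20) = k^3 - k^2 - 21*k - 4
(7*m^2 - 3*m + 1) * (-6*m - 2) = -42*m^3 + 4*m^2 - 2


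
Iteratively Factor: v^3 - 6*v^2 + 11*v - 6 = (v - 2)*(v^2 - 4*v + 3) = (v - 2)*(v - 1)*(v - 3)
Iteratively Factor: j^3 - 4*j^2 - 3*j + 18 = (j + 2)*(j^2 - 6*j + 9) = (j - 3)*(j + 2)*(j - 3)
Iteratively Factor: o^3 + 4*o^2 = (o)*(o^2 + 4*o) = o*(o + 4)*(o)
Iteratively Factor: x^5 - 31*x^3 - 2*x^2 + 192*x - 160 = (x + 4)*(x^4 - 4*x^3 - 15*x^2 + 58*x - 40) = (x + 4)^2*(x^3 - 8*x^2 + 17*x - 10) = (x - 1)*(x + 4)^2*(x^2 - 7*x + 10) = (x - 2)*(x - 1)*(x + 4)^2*(x - 5)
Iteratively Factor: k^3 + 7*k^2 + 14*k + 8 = (k + 1)*(k^2 + 6*k + 8) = (k + 1)*(k + 4)*(k + 2)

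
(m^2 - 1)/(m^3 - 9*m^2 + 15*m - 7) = (m + 1)/(m^2 - 8*m + 7)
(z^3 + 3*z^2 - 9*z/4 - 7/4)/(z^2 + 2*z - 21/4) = (2*z^2 - z - 1)/(2*z - 3)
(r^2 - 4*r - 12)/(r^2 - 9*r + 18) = (r + 2)/(r - 3)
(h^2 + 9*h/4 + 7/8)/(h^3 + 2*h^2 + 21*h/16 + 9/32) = 4*(4*h + 7)/(16*h^2 + 24*h + 9)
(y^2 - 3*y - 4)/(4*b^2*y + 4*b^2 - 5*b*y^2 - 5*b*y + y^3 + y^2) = (y - 4)/(4*b^2 - 5*b*y + y^2)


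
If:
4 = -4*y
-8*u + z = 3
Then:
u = z/8 - 3/8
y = -1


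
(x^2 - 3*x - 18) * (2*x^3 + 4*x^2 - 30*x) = 2*x^5 - 2*x^4 - 78*x^3 + 18*x^2 + 540*x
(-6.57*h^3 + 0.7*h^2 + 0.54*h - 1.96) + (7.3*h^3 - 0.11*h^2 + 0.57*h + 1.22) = 0.73*h^3 + 0.59*h^2 + 1.11*h - 0.74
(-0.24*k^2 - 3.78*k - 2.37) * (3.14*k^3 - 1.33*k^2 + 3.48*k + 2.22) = -0.7536*k^5 - 11.55*k^4 - 3.2496*k^3 - 10.5351*k^2 - 16.6392*k - 5.2614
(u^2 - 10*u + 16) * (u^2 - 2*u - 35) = u^4 - 12*u^3 + u^2 + 318*u - 560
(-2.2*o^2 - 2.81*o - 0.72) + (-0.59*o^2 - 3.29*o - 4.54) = -2.79*o^2 - 6.1*o - 5.26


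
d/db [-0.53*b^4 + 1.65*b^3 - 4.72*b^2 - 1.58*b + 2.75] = -2.12*b^3 + 4.95*b^2 - 9.44*b - 1.58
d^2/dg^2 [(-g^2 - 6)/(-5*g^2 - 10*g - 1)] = 2*(-50*g^3 + 435*g^2 + 900*g + 571)/(125*g^6 + 750*g^5 + 1575*g^4 + 1300*g^3 + 315*g^2 + 30*g + 1)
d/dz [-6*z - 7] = -6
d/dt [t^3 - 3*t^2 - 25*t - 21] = 3*t^2 - 6*t - 25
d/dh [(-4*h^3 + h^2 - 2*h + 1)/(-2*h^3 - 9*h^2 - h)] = (38*h^4 - 13*h^2 + 18*h + 1)/(h^2*(4*h^4 + 36*h^3 + 85*h^2 + 18*h + 1))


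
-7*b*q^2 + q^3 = q^2*(-7*b + q)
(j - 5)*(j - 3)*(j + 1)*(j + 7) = j^4 - 42*j^2 + 64*j + 105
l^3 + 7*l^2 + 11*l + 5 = (l + 1)^2*(l + 5)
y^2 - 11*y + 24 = (y - 8)*(y - 3)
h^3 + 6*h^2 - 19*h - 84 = (h - 4)*(h + 3)*(h + 7)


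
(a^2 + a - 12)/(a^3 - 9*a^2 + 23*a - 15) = (a + 4)/(a^2 - 6*a + 5)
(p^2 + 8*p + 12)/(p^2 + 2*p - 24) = (p + 2)/(p - 4)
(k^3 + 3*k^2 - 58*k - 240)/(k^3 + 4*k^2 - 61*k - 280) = (k + 6)/(k + 7)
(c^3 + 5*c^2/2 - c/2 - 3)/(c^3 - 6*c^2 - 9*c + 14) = (c + 3/2)/(c - 7)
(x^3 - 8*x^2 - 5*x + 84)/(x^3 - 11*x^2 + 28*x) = (x + 3)/x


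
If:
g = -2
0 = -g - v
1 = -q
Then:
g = -2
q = -1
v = 2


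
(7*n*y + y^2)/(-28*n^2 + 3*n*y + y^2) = y/(-4*n + y)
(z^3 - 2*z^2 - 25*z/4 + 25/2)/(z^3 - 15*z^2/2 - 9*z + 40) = (z - 5/2)/(z - 8)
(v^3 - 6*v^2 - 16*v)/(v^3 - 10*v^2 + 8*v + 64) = v/(v - 4)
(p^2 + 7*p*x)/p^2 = (p + 7*x)/p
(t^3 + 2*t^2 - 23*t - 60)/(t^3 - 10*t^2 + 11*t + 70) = (t^2 + 7*t + 12)/(t^2 - 5*t - 14)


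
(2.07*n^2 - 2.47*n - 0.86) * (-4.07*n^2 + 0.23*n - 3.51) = -8.4249*n^4 + 10.529*n^3 - 4.3336*n^2 + 8.4719*n + 3.0186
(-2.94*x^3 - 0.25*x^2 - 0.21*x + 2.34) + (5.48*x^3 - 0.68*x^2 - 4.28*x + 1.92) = 2.54*x^3 - 0.93*x^2 - 4.49*x + 4.26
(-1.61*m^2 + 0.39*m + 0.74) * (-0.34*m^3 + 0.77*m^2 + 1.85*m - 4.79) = 0.5474*m^5 - 1.3723*m^4 - 2.9298*m^3 + 9.0032*m^2 - 0.4991*m - 3.5446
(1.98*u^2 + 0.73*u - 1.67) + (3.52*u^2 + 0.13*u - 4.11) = 5.5*u^2 + 0.86*u - 5.78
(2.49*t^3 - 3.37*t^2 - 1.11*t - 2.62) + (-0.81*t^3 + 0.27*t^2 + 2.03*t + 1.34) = 1.68*t^3 - 3.1*t^2 + 0.92*t - 1.28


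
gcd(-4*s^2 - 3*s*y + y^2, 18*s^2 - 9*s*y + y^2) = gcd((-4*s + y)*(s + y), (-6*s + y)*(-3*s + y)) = 1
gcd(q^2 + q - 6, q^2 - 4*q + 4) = q - 2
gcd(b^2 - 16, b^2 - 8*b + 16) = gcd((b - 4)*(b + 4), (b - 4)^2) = b - 4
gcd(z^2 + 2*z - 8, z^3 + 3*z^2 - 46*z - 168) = z + 4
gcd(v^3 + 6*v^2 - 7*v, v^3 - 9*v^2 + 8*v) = v^2 - v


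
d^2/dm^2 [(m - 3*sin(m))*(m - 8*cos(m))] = 3*m*sin(m) + 8*m*cos(m) + 16*sin(m) - 48*sin(2*m) - 6*cos(m) + 2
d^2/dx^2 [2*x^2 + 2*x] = 4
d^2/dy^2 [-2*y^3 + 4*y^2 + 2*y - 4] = 8 - 12*y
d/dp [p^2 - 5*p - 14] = 2*p - 5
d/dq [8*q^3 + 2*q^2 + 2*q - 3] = 24*q^2 + 4*q + 2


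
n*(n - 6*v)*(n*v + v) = n^3*v - 6*n^2*v^2 + n^2*v - 6*n*v^2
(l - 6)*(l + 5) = l^2 - l - 30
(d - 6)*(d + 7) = d^2 + d - 42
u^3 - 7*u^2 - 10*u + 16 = (u - 8)*(u - 1)*(u + 2)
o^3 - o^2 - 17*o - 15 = (o - 5)*(o + 1)*(o + 3)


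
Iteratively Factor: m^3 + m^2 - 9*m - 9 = (m - 3)*(m^2 + 4*m + 3) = (m - 3)*(m + 1)*(m + 3)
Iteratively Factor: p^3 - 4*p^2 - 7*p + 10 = (p - 5)*(p^2 + p - 2) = (p - 5)*(p + 2)*(p - 1)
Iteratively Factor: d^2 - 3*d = (d)*(d - 3)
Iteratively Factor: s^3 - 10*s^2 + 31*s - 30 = (s - 3)*(s^2 - 7*s + 10) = (s - 3)*(s - 2)*(s - 5)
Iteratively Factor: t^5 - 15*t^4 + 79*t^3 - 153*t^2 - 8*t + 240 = (t - 5)*(t^4 - 10*t^3 + 29*t^2 - 8*t - 48) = (t - 5)*(t - 3)*(t^3 - 7*t^2 + 8*t + 16) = (t - 5)*(t - 3)*(t + 1)*(t^2 - 8*t + 16) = (t - 5)*(t - 4)*(t - 3)*(t + 1)*(t - 4)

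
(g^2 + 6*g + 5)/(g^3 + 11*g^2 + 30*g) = (g + 1)/(g*(g + 6))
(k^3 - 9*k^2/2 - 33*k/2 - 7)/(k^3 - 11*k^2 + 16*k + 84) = (k + 1/2)/(k - 6)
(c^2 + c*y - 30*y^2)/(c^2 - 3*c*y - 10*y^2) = (c + 6*y)/(c + 2*y)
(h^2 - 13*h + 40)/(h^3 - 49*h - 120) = (h - 5)/(h^2 + 8*h + 15)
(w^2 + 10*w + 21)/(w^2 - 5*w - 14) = (w^2 + 10*w + 21)/(w^2 - 5*w - 14)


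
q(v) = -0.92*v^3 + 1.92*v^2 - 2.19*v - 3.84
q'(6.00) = -78.51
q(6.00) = -146.58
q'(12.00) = -353.55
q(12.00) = -1343.40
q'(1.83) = -4.41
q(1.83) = -7.06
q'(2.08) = -6.14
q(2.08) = -8.37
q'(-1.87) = -19.02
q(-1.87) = 12.99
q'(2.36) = -8.50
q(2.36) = -10.41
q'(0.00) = -2.19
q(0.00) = -3.84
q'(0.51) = -0.95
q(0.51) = -4.58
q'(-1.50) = -14.16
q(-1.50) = 6.87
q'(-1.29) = -11.74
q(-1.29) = 4.16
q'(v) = -2.76*v^2 + 3.84*v - 2.19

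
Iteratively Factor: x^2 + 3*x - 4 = (x - 1)*(x + 4)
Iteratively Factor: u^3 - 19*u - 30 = (u + 2)*(u^2 - 2*u - 15) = (u - 5)*(u + 2)*(u + 3)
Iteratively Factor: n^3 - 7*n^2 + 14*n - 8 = (n - 2)*(n^2 - 5*n + 4) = (n - 2)*(n - 1)*(n - 4)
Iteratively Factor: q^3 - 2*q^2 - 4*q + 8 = (q + 2)*(q^2 - 4*q + 4) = (q - 2)*(q + 2)*(q - 2)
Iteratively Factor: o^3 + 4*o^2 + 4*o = (o + 2)*(o^2 + 2*o) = (o + 2)^2*(o)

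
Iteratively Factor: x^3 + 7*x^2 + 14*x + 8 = (x + 1)*(x^2 + 6*x + 8) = (x + 1)*(x + 4)*(x + 2)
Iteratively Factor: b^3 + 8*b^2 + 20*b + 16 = (b + 2)*(b^2 + 6*b + 8) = (b + 2)*(b + 4)*(b + 2)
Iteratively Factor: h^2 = (h)*(h)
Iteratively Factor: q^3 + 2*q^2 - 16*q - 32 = (q + 2)*(q^2 - 16) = (q + 2)*(q + 4)*(q - 4)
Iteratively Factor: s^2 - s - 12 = (s - 4)*(s + 3)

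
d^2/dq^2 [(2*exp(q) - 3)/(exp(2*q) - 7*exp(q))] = (2*exp(3*q) + 2*exp(2*q) + 63*exp(q) - 147)*exp(-q)/(exp(3*q) - 21*exp(2*q) + 147*exp(q) - 343)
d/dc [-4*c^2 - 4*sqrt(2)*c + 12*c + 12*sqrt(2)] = -8*c - 4*sqrt(2) + 12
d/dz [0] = 0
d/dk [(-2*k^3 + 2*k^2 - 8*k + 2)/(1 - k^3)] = 2*(k^4 - 8*k^3 + 2*k - 4)/(k^6 - 2*k^3 + 1)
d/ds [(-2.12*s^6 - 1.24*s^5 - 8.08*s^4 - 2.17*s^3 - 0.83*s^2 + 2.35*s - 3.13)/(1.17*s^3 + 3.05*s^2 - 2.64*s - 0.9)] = (-7.4412*s^8 - 28.7656*s^7 + 7.1844*s^6 - 24.7456*s^5 + 63.9262*s^4 + 35.0466*s^3 + 11.869*s^2 + 20.587*s - 10.3782)/(1.3689*s^6 + 7.137*s^5 + 3.1249*s^4 - 18.21*s^3 + 1.4796*s^2 + 4.752*s + 0.81)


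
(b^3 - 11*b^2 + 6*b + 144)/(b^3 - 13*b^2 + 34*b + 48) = (b + 3)/(b + 1)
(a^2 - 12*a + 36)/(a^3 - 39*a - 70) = (-a^2 + 12*a - 36)/(-a^3 + 39*a + 70)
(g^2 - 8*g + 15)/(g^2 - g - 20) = (g - 3)/(g + 4)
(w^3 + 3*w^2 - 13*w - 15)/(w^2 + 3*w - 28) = (w^3 + 3*w^2 - 13*w - 15)/(w^2 + 3*w - 28)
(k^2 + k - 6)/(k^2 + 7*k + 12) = (k - 2)/(k + 4)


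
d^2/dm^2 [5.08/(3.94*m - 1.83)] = 157.719776/(3.94*m - 1.83)^3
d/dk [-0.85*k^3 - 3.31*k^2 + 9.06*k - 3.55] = -2.55*k^2 - 6.62*k + 9.06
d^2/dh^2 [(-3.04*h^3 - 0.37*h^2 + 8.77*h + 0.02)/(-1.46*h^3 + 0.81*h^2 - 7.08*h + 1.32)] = (-1.4210854715202e-14*h^7 + 8.76759199999999*h^6 - 300.708024*h^5 + 109.073388*h^4 + 482.672334*h^3 - 376.975044*h^2 + 88.4995920000001*h - 164.594736)/(3.112136*h^9 - 5.179788*h^8 + 48.148902*h^7 - 59.209425*h^6 + 242.855388*h^5 - 206.272764*h^4 + 407.94624*h^3 - 202.734576*h^2 + 37.008576*h - 2.299968)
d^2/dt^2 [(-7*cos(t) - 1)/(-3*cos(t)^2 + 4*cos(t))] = (-120*sin(t)^4/cos(t)^3 + 63*sin(t)^2 + 99 - 202/cos(t) - 72/cos(t)^2 + 152/cos(t)^3)/(3*cos(t) - 4)^3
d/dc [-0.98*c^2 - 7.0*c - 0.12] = -1.96*c - 7.0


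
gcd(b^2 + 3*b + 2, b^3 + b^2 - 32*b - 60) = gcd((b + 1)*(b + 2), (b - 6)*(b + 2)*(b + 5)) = b + 2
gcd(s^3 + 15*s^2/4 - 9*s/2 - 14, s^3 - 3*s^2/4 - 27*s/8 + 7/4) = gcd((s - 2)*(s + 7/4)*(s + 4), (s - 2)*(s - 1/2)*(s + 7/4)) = s^2 - s/4 - 7/2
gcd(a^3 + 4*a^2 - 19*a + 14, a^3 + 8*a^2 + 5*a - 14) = a^2 + 6*a - 7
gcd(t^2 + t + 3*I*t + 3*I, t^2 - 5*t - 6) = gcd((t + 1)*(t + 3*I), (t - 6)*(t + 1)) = t + 1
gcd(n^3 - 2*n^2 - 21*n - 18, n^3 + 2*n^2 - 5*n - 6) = n^2 + 4*n + 3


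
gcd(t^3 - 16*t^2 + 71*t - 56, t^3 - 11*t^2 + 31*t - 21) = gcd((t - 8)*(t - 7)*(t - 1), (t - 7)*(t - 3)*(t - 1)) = t^2 - 8*t + 7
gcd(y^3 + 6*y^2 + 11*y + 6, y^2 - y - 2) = y + 1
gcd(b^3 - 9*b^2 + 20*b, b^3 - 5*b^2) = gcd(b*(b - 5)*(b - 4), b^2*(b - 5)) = b^2 - 5*b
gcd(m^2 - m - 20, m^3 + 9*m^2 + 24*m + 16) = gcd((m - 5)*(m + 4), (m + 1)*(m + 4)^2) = m + 4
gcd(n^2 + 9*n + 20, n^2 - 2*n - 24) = n + 4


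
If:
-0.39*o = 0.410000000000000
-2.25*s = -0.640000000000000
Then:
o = -1.05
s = 0.28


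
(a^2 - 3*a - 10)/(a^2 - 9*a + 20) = (a + 2)/(a - 4)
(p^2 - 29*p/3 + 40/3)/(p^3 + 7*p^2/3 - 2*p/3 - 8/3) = (3*p^2 - 29*p + 40)/(3*p^3 + 7*p^2 - 2*p - 8)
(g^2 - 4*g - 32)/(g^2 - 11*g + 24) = (g + 4)/(g - 3)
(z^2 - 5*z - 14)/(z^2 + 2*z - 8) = (z^2 - 5*z - 14)/(z^2 + 2*z - 8)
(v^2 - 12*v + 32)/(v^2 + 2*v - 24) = (v - 8)/(v + 6)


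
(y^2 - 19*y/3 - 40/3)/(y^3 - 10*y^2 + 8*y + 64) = (y + 5/3)/(y^2 - 2*y - 8)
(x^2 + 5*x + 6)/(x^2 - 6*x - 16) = (x + 3)/(x - 8)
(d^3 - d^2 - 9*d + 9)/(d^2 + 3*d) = d - 4 + 3/d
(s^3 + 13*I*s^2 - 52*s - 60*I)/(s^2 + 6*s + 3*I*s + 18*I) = (s^3 + 13*I*s^2 - 52*s - 60*I)/(s^2 + 3*s*(2 + I) + 18*I)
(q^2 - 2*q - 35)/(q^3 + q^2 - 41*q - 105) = 1/(q + 3)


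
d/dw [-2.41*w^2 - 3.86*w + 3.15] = -4.82*w - 3.86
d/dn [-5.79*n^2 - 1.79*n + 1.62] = -11.58*n - 1.79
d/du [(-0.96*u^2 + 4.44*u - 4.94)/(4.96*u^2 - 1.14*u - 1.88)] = (-20.928*u^2 + 52.6144*u - 13.9788)/(24.6016*u^4 - 11.3088*u^3 - 17.35*u^2 + 4.2864*u + 3.5344)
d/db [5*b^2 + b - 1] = 10*b + 1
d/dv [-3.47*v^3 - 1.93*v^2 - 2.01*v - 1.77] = -10.41*v^2 - 3.86*v - 2.01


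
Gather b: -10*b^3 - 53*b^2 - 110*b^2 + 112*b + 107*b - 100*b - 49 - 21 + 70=-10*b^3 - 163*b^2 + 119*b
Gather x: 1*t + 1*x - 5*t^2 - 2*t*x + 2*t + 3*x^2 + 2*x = -5*t^2 + 3*t + 3*x^2 + x*(3 - 2*t)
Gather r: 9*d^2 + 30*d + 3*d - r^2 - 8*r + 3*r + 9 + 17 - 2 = 9*d^2 + 33*d - r^2 - 5*r + 24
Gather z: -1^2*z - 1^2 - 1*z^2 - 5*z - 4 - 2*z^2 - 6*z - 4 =-3*z^2 - 12*z - 9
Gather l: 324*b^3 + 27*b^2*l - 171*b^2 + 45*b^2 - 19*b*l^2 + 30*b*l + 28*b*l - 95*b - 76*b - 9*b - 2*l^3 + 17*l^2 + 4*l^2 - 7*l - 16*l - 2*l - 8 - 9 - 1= 324*b^3 - 126*b^2 - 180*b - 2*l^3 + l^2*(21 - 19*b) + l*(27*b^2 + 58*b - 25) - 18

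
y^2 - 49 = (y - 7)*(y + 7)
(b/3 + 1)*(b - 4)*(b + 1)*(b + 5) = b^4/3 + 5*b^3/3 - 13*b^2/3 - 77*b/3 - 20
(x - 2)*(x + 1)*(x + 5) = x^3 + 4*x^2 - 7*x - 10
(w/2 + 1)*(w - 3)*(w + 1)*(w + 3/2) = w^4/2 + 3*w^3/4 - 7*w^2/2 - 33*w/4 - 9/2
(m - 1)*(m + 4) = m^2 + 3*m - 4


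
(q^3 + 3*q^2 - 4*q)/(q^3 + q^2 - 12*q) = (q - 1)/(q - 3)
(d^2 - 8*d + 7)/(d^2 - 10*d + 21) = (d - 1)/(d - 3)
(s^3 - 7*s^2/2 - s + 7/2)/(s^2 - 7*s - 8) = (2*s^2 - 9*s + 7)/(2*(s - 8))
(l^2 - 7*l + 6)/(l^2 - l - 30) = (l - 1)/(l + 5)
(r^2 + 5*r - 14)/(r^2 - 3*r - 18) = (-r^2 - 5*r + 14)/(-r^2 + 3*r + 18)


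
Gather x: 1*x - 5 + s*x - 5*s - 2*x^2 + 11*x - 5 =-5*s - 2*x^2 + x*(s + 12) - 10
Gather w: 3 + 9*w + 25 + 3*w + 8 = 12*w + 36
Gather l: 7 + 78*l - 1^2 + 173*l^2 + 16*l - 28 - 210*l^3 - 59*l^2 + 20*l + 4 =-210*l^3 + 114*l^2 + 114*l - 18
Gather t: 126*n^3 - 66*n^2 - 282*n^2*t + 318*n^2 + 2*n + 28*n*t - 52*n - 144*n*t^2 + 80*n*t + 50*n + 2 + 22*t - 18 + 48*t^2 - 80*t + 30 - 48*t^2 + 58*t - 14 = 126*n^3 + 252*n^2 - 144*n*t^2 + t*(-282*n^2 + 108*n)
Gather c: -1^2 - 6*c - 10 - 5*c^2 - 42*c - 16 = -5*c^2 - 48*c - 27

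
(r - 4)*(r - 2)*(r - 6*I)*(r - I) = r^4 - 6*r^3 - 7*I*r^3 + 2*r^2 + 42*I*r^2 + 36*r - 56*I*r - 48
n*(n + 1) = n^2 + n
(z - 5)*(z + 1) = z^2 - 4*z - 5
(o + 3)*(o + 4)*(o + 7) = o^3 + 14*o^2 + 61*o + 84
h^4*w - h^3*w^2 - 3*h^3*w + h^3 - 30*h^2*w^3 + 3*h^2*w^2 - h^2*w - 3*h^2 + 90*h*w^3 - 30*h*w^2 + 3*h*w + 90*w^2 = (h - 3)*(h - 6*w)*(h + 5*w)*(h*w + 1)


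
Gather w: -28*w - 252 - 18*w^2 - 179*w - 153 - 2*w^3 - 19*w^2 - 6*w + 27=-2*w^3 - 37*w^2 - 213*w - 378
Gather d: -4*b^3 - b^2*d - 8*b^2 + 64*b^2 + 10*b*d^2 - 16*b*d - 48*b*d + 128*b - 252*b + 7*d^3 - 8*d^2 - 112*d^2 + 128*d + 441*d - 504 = -4*b^3 + 56*b^2 - 124*b + 7*d^3 + d^2*(10*b - 120) + d*(-b^2 - 64*b + 569) - 504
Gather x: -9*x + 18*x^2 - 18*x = 18*x^2 - 27*x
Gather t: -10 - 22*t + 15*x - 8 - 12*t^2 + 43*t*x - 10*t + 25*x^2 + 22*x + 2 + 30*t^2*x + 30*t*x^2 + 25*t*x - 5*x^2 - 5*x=t^2*(30*x - 12) + t*(30*x^2 + 68*x - 32) + 20*x^2 + 32*x - 16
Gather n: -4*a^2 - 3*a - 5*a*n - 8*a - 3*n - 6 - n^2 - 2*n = -4*a^2 - 11*a - n^2 + n*(-5*a - 5) - 6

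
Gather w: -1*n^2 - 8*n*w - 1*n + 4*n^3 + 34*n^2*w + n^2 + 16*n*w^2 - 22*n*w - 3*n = 4*n^3 + 16*n*w^2 - 4*n + w*(34*n^2 - 30*n)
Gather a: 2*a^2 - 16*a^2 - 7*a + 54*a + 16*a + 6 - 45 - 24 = -14*a^2 + 63*a - 63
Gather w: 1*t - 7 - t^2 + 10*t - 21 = -t^2 + 11*t - 28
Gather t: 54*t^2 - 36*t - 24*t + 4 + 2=54*t^2 - 60*t + 6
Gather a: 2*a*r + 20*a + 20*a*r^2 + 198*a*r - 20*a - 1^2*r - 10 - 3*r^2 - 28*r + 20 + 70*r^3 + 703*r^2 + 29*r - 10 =a*(20*r^2 + 200*r) + 70*r^3 + 700*r^2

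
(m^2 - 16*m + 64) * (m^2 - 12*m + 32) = m^4 - 28*m^3 + 288*m^2 - 1280*m + 2048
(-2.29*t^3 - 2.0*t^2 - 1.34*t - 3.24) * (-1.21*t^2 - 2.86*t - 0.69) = 2.7709*t^5 + 8.9694*t^4 + 8.9215*t^3 + 9.1328*t^2 + 10.191*t + 2.2356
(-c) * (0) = 0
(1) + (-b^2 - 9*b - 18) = -b^2 - 9*b - 17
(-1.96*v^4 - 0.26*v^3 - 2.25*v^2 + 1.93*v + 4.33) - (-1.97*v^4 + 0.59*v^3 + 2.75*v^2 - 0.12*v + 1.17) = 0.01*v^4 - 0.85*v^3 - 5.0*v^2 + 2.05*v + 3.16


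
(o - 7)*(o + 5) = o^2 - 2*o - 35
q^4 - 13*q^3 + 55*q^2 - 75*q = q*(q - 5)^2*(q - 3)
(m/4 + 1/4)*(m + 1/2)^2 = m^3/4 + m^2/2 + 5*m/16 + 1/16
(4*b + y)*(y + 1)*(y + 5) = 4*b*y^2 + 24*b*y + 20*b + y^3 + 6*y^2 + 5*y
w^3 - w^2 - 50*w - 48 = (w - 8)*(w + 1)*(w + 6)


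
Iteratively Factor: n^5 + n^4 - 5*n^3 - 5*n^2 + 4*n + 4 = (n + 1)*(n^4 - 5*n^2 + 4) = (n - 2)*(n + 1)*(n^3 + 2*n^2 - n - 2) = (n - 2)*(n - 1)*(n + 1)*(n^2 + 3*n + 2) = (n - 2)*(n - 1)*(n + 1)*(n + 2)*(n + 1)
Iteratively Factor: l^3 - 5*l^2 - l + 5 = (l - 1)*(l^2 - 4*l - 5) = (l - 1)*(l + 1)*(l - 5)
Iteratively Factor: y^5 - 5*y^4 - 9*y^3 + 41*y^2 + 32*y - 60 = (y + 2)*(y^4 - 7*y^3 + 5*y^2 + 31*y - 30) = (y - 3)*(y + 2)*(y^3 - 4*y^2 - 7*y + 10) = (y - 5)*(y - 3)*(y + 2)*(y^2 + y - 2) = (y - 5)*(y - 3)*(y - 1)*(y + 2)*(y + 2)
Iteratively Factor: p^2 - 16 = (p - 4)*(p + 4)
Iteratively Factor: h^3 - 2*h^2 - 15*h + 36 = (h + 4)*(h^2 - 6*h + 9) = (h - 3)*(h + 4)*(h - 3)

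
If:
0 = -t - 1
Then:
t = -1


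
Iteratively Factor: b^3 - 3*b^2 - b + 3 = (b - 1)*(b^2 - 2*b - 3) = (b - 3)*(b - 1)*(b + 1)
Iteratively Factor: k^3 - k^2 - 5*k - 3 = (k - 3)*(k^2 + 2*k + 1) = (k - 3)*(k + 1)*(k + 1)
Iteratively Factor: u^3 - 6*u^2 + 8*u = (u - 4)*(u^2 - 2*u) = u*(u - 4)*(u - 2)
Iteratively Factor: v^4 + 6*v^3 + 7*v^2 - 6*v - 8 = (v - 1)*(v^3 + 7*v^2 + 14*v + 8) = (v - 1)*(v + 4)*(v^2 + 3*v + 2) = (v - 1)*(v + 2)*(v + 4)*(v + 1)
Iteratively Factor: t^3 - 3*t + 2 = (t + 2)*(t^2 - 2*t + 1) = (t - 1)*(t + 2)*(t - 1)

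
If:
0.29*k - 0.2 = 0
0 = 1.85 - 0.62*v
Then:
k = 0.69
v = 2.98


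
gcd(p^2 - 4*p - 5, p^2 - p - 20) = p - 5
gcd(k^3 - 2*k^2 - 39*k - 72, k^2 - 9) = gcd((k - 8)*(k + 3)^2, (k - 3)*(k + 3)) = k + 3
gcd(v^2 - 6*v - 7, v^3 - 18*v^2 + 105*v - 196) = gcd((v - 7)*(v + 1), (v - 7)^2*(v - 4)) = v - 7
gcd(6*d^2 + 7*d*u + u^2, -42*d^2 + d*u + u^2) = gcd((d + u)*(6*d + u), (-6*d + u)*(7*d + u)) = 1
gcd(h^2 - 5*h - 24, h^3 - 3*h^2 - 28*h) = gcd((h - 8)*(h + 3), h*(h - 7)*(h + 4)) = 1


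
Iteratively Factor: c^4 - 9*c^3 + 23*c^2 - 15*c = (c - 5)*(c^3 - 4*c^2 + 3*c) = (c - 5)*(c - 3)*(c^2 - c) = (c - 5)*(c - 3)*(c - 1)*(c)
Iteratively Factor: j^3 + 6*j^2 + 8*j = (j + 2)*(j^2 + 4*j) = j*(j + 2)*(j + 4)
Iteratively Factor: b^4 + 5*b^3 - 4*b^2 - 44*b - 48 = (b + 4)*(b^3 + b^2 - 8*b - 12) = (b + 2)*(b + 4)*(b^2 - b - 6) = (b + 2)^2*(b + 4)*(b - 3)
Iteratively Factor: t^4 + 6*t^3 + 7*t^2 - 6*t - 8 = (t + 4)*(t^3 + 2*t^2 - t - 2) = (t - 1)*(t + 4)*(t^2 + 3*t + 2) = (t - 1)*(t + 1)*(t + 4)*(t + 2)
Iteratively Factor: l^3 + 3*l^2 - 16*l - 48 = (l + 3)*(l^2 - 16) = (l - 4)*(l + 3)*(l + 4)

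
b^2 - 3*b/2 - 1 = (b - 2)*(b + 1/2)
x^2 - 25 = (x - 5)*(x + 5)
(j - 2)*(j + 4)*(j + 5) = j^3 + 7*j^2 + 2*j - 40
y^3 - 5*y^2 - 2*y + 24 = (y - 4)*(y - 3)*(y + 2)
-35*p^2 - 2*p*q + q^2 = (-7*p + q)*(5*p + q)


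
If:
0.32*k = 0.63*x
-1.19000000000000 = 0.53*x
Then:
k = -4.42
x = -2.25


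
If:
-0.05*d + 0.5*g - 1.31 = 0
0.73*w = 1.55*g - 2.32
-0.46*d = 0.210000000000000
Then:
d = -0.46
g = 2.57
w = 2.29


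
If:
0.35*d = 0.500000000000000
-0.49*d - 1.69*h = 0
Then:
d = 1.43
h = -0.41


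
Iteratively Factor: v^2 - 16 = (v + 4)*(v - 4)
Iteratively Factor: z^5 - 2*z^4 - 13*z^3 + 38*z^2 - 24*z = (z - 1)*(z^4 - z^3 - 14*z^2 + 24*z) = (z - 1)*(z + 4)*(z^3 - 5*z^2 + 6*z) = z*(z - 1)*(z + 4)*(z^2 - 5*z + 6) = z*(z - 3)*(z - 1)*(z + 4)*(z - 2)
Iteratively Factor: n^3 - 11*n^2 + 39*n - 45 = (n - 3)*(n^2 - 8*n + 15) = (n - 3)^2*(n - 5)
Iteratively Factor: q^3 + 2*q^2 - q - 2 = (q + 2)*(q^2 - 1) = (q - 1)*(q + 2)*(q + 1)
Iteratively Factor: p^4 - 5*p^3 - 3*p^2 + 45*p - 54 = (p + 3)*(p^3 - 8*p^2 + 21*p - 18) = (p - 2)*(p + 3)*(p^2 - 6*p + 9) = (p - 3)*(p - 2)*(p + 3)*(p - 3)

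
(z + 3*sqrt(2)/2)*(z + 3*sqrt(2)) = z^2 + 9*sqrt(2)*z/2 + 9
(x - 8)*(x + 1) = x^2 - 7*x - 8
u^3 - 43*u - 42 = (u - 7)*(u + 1)*(u + 6)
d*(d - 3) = d^2 - 3*d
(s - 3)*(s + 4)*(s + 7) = s^3 + 8*s^2 - 5*s - 84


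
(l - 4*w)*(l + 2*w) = l^2 - 2*l*w - 8*w^2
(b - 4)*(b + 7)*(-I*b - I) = -I*b^3 - 4*I*b^2 + 25*I*b + 28*I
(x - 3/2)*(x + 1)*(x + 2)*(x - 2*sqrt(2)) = x^4 - 2*sqrt(2)*x^3 + 3*x^3/2 - 3*sqrt(2)*x^2 - 5*x^2/2 - 3*x + 5*sqrt(2)*x + 6*sqrt(2)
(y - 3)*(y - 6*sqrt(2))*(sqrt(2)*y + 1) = sqrt(2)*y^3 - 11*y^2 - 3*sqrt(2)*y^2 - 6*sqrt(2)*y + 33*y + 18*sqrt(2)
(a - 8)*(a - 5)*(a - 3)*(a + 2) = a^4 - 14*a^3 + 47*a^2 + 38*a - 240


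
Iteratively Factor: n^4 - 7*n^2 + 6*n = (n + 3)*(n^3 - 3*n^2 + 2*n) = (n - 2)*(n + 3)*(n^2 - n) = (n - 2)*(n - 1)*(n + 3)*(n)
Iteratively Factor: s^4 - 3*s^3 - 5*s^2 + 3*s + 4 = (s - 1)*(s^3 - 2*s^2 - 7*s - 4) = (s - 1)*(s + 1)*(s^2 - 3*s - 4) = (s - 1)*(s + 1)^2*(s - 4)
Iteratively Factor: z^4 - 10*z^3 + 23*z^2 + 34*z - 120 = (z + 2)*(z^3 - 12*z^2 + 47*z - 60) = (z - 3)*(z + 2)*(z^2 - 9*z + 20) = (z - 5)*(z - 3)*(z + 2)*(z - 4)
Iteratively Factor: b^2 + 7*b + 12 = (b + 3)*(b + 4)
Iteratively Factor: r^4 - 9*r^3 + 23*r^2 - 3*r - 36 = (r - 3)*(r^3 - 6*r^2 + 5*r + 12) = (r - 3)^2*(r^2 - 3*r - 4) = (r - 3)^2*(r + 1)*(r - 4)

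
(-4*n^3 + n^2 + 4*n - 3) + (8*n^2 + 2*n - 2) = -4*n^3 + 9*n^2 + 6*n - 5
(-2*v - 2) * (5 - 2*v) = 4*v^2 - 6*v - 10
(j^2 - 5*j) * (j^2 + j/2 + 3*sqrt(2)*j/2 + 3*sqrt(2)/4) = j^4 - 9*j^3/2 + 3*sqrt(2)*j^3/2 - 27*sqrt(2)*j^2/4 - 5*j^2/2 - 15*sqrt(2)*j/4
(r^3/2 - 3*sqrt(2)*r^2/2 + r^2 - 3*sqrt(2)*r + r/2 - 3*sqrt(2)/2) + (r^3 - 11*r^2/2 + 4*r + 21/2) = 3*r^3/2 - 9*r^2/2 - 3*sqrt(2)*r^2/2 - 3*sqrt(2)*r + 9*r/2 - 3*sqrt(2)/2 + 21/2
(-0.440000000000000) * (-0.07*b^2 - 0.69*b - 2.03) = 0.0308*b^2 + 0.3036*b + 0.8932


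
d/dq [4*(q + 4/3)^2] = 8*q + 32/3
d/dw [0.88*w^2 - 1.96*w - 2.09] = 1.76*w - 1.96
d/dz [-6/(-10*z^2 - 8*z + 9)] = 24*(-5*z - 2)/(10*z^2 + 8*z - 9)^2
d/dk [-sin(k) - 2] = -cos(k)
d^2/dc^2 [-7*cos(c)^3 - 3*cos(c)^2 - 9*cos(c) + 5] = 57*cos(c)/4 + 6*cos(2*c) + 63*cos(3*c)/4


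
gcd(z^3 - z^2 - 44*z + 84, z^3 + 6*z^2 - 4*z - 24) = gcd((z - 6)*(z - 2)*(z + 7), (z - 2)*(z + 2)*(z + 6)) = z - 2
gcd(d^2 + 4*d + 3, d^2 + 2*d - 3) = d + 3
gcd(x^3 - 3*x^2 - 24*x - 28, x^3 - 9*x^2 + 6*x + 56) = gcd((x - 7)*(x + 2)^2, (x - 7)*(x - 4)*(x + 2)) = x^2 - 5*x - 14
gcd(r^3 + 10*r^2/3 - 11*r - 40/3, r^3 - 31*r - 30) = r^2 + 6*r + 5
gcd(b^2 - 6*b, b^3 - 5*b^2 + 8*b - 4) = 1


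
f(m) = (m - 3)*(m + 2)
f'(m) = 2*m - 1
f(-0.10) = -5.89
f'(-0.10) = -1.20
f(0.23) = -6.18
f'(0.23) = -0.54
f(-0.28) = -5.64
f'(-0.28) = -1.56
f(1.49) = -5.27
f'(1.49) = 1.98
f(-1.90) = -0.49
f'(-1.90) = -4.80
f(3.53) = 2.93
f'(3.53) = 6.06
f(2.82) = -0.87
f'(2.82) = 4.64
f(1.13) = -5.85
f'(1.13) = 1.26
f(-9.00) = 84.00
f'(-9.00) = -19.00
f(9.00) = 66.00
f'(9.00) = 17.00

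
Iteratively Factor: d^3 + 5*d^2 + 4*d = (d)*(d^2 + 5*d + 4) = d*(d + 4)*(d + 1)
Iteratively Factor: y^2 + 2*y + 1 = (y + 1)*(y + 1)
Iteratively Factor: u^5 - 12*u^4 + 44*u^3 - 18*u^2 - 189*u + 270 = (u - 5)*(u^4 - 7*u^3 + 9*u^2 + 27*u - 54) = (u - 5)*(u - 3)*(u^3 - 4*u^2 - 3*u + 18) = (u - 5)*(u - 3)*(u + 2)*(u^2 - 6*u + 9) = (u - 5)*(u - 3)^2*(u + 2)*(u - 3)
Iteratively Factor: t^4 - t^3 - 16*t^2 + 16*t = (t)*(t^3 - t^2 - 16*t + 16) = t*(t + 4)*(t^2 - 5*t + 4) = t*(t - 1)*(t + 4)*(t - 4)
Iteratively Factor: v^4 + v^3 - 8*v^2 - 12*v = (v + 2)*(v^3 - v^2 - 6*v) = v*(v + 2)*(v^2 - v - 6) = v*(v + 2)^2*(v - 3)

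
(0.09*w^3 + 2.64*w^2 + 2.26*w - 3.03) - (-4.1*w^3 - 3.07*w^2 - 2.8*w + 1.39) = 4.19*w^3 + 5.71*w^2 + 5.06*w - 4.42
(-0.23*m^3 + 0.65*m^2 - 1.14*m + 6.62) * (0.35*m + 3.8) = -0.0805*m^4 - 0.6465*m^3 + 2.071*m^2 - 2.015*m + 25.156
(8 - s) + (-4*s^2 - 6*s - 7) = -4*s^2 - 7*s + 1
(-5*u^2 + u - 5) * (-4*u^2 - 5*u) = 20*u^4 + 21*u^3 + 15*u^2 + 25*u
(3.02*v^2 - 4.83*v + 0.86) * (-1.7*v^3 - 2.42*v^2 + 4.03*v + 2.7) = -5.134*v^5 + 0.902600000000001*v^4 + 22.3972*v^3 - 13.3921*v^2 - 9.5752*v + 2.322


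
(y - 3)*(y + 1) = y^2 - 2*y - 3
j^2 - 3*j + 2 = (j - 2)*(j - 1)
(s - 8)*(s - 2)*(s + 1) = s^3 - 9*s^2 + 6*s + 16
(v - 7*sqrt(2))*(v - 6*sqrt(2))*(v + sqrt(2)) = v^3 - 12*sqrt(2)*v^2 + 58*v + 84*sqrt(2)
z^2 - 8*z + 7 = (z - 7)*(z - 1)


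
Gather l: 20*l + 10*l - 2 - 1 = 30*l - 3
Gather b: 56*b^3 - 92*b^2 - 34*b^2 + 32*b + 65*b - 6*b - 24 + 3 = 56*b^3 - 126*b^2 + 91*b - 21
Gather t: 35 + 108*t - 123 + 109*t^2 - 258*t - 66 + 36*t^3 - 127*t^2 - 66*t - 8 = 36*t^3 - 18*t^2 - 216*t - 162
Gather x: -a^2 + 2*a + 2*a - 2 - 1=-a^2 + 4*a - 3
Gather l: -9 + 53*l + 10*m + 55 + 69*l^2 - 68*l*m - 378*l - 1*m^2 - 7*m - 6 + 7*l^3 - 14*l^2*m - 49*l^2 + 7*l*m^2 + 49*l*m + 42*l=7*l^3 + l^2*(20 - 14*m) + l*(7*m^2 - 19*m - 283) - m^2 + 3*m + 40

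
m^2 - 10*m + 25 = (m - 5)^2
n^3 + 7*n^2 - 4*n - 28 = (n - 2)*(n + 2)*(n + 7)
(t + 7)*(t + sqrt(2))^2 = t^3 + 2*sqrt(2)*t^2 + 7*t^2 + 2*t + 14*sqrt(2)*t + 14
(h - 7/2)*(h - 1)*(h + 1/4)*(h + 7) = h^4 + 11*h^3/4 - 219*h^2/8 + 35*h/2 + 49/8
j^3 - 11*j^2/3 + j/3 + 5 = (j - 3)*(j - 5/3)*(j + 1)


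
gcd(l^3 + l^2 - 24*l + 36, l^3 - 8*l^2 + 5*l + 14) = l - 2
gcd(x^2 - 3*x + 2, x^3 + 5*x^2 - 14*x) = x - 2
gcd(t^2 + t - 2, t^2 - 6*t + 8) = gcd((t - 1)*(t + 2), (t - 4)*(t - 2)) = 1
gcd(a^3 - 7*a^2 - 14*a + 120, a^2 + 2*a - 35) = a - 5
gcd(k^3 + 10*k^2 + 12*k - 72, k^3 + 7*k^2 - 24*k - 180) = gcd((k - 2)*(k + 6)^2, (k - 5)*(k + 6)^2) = k^2 + 12*k + 36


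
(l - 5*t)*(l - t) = l^2 - 6*l*t + 5*t^2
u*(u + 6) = u^2 + 6*u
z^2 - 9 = (z - 3)*(z + 3)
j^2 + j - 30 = (j - 5)*(j + 6)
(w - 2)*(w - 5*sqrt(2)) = w^2 - 5*sqrt(2)*w - 2*w + 10*sqrt(2)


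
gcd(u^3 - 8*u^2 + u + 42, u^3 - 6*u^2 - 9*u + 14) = u^2 - 5*u - 14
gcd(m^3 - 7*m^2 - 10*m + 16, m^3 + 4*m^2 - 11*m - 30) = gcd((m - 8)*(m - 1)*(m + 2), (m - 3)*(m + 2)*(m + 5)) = m + 2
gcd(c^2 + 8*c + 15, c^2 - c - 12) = c + 3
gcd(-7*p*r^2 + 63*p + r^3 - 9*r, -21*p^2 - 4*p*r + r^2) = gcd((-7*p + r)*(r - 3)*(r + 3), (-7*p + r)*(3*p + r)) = 7*p - r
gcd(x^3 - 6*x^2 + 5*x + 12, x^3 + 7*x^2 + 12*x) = 1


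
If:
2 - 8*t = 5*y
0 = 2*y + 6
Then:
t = 17/8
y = -3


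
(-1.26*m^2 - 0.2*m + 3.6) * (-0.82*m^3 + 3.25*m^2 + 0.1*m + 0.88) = 1.0332*m^5 - 3.931*m^4 - 3.728*m^3 + 10.5712*m^2 + 0.184*m + 3.168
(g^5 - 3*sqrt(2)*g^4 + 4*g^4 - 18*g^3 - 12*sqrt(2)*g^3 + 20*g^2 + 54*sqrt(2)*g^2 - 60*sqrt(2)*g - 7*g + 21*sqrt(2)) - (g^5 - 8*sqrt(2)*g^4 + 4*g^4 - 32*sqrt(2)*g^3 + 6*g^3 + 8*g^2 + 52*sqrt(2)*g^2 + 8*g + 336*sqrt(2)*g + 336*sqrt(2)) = 5*sqrt(2)*g^4 - 24*g^3 + 20*sqrt(2)*g^3 + 2*sqrt(2)*g^2 + 12*g^2 - 396*sqrt(2)*g - 15*g - 315*sqrt(2)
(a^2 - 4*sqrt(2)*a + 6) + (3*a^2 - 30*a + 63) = 4*a^2 - 30*a - 4*sqrt(2)*a + 69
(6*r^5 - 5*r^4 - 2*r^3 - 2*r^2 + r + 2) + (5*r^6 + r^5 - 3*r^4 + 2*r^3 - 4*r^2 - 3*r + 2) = 5*r^6 + 7*r^5 - 8*r^4 - 6*r^2 - 2*r + 4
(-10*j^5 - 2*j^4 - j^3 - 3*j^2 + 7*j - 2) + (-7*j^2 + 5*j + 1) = -10*j^5 - 2*j^4 - j^3 - 10*j^2 + 12*j - 1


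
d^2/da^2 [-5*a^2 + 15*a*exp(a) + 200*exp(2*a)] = 15*a*exp(a) + 800*exp(2*a) + 30*exp(a) - 10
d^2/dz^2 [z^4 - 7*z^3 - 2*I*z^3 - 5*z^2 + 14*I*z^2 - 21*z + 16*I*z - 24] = 12*z^2 + z*(-42 - 12*I) - 10 + 28*I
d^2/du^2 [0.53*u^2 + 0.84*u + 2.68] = 1.06000000000000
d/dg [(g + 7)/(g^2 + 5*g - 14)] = -1/(g^2 - 4*g + 4)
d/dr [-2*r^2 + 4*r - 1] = 4 - 4*r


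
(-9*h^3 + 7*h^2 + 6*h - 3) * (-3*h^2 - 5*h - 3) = 27*h^5 + 24*h^4 - 26*h^3 - 42*h^2 - 3*h + 9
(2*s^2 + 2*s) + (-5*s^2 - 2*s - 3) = -3*s^2 - 3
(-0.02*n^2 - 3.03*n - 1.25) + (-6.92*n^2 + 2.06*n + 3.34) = -6.94*n^2 - 0.97*n + 2.09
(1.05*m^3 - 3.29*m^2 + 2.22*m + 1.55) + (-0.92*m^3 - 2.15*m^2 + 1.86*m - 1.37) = 0.13*m^3 - 5.44*m^2 + 4.08*m + 0.18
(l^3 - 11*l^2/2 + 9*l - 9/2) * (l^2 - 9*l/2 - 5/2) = l^5 - 10*l^4 + 125*l^3/4 - 125*l^2/4 - 9*l/4 + 45/4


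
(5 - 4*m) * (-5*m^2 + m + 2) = 20*m^3 - 29*m^2 - 3*m + 10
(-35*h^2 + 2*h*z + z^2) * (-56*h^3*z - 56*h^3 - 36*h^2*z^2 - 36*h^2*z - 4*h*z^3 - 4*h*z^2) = 1960*h^5*z + 1960*h^5 + 1148*h^4*z^2 + 1148*h^4*z + 12*h^3*z^3 + 12*h^3*z^2 - 44*h^2*z^4 - 44*h^2*z^3 - 4*h*z^5 - 4*h*z^4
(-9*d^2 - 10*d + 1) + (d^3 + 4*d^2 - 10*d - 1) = d^3 - 5*d^2 - 20*d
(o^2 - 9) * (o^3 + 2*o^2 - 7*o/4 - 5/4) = o^5 + 2*o^4 - 43*o^3/4 - 77*o^2/4 + 63*o/4 + 45/4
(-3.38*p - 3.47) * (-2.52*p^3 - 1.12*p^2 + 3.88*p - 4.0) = 8.5176*p^4 + 12.53*p^3 - 9.228*p^2 + 0.0564*p + 13.88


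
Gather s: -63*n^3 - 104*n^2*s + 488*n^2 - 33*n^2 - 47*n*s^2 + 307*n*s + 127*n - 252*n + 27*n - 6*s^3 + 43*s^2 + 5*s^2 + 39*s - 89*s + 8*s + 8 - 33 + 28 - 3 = -63*n^3 + 455*n^2 - 98*n - 6*s^3 + s^2*(48 - 47*n) + s*(-104*n^2 + 307*n - 42)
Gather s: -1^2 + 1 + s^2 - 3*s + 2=s^2 - 3*s + 2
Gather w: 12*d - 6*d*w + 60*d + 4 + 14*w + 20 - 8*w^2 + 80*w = 72*d - 8*w^2 + w*(94 - 6*d) + 24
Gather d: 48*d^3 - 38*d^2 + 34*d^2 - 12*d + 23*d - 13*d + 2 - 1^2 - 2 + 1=48*d^3 - 4*d^2 - 2*d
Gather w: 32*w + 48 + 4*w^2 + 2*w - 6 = 4*w^2 + 34*w + 42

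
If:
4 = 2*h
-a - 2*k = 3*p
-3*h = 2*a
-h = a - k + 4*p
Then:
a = -3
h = 2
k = 9/11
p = 5/11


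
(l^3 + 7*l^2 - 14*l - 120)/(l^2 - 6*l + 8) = (l^2 + 11*l + 30)/(l - 2)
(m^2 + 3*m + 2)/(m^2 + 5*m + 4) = (m + 2)/(m + 4)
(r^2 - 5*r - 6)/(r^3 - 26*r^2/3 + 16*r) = 3*(r + 1)/(r*(3*r - 8))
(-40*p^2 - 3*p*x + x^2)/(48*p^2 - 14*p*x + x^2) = (5*p + x)/(-6*p + x)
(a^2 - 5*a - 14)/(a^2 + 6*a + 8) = (a - 7)/(a + 4)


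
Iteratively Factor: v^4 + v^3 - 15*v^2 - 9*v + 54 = (v - 3)*(v^3 + 4*v^2 - 3*v - 18) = (v - 3)*(v + 3)*(v^2 + v - 6) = (v - 3)*(v - 2)*(v + 3)*(v + 3)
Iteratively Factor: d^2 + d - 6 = (d - 2)*(d + 3)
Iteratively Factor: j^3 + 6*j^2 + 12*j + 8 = (j + 2)*(j^2 + 4*j + 4) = (j + 2)^2*(j + 2)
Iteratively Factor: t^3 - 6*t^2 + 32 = (t + 2)*(t^2 - 8*t + 16) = (t - 4)*(t + 2)*(t - 4)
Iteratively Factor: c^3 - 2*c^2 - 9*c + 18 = (c - 2)*(c^2 - 9) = (c - 3)*(c - 2)*(c + 3)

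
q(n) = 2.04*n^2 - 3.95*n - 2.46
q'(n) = 4.08*n - 3.95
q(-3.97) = 45.37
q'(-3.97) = -20.15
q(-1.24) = 5.57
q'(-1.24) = -9.01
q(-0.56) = 0.39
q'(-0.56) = -6.23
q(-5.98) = 94.11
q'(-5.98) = -28.35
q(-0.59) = 0.58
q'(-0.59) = -6.36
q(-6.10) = 97.54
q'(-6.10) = -28.84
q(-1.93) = 12.76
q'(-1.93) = -11.82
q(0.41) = -3.74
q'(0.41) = -2.28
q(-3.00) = 27.75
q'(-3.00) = -16.19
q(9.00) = 127.23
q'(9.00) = 32.77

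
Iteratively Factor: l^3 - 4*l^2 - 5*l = (l)*(l^2 - 4*l - 5) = l*(l + 1)*(l - 5)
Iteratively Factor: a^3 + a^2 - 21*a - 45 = (a + 3)*(a^2 - 2*a - 15) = (a + 3)^2*(a - 5)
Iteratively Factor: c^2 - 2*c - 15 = (c - 5)*(c + 3)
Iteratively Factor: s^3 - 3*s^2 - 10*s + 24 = (s + 3)*(s^2 - 6*s + 8) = (s - 2)*(s + 3)*(s - 4)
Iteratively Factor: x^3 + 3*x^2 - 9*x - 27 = (x - 3)*(x^2 + 6*x + 9) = (x - 3)*(x + 3)*(x + 3)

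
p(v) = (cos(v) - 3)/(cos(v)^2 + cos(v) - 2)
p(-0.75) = 3.09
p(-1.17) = 1.79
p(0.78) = 2.92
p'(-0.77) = 5.68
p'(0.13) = -1213.75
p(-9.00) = 1.88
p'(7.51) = -1.14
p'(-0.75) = 6.16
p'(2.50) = 0.57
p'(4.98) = 0.87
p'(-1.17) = 1.38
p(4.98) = 1.64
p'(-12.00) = -14.56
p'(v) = (2*sin(v)*cos(v) + sin(v))*(cos(v) - 3)/(cos(v)^2 + cos(v) - 2)^2 - sin(v)/(cos(v)^2 + cos(v) - 2)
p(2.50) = 1.76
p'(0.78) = -5.45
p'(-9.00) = -0.50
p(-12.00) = 4.86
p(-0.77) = 2.98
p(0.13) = 79.56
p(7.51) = 1.72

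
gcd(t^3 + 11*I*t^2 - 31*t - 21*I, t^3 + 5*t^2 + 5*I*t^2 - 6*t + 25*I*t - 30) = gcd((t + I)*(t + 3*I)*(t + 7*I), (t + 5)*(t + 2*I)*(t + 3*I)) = t + 3*I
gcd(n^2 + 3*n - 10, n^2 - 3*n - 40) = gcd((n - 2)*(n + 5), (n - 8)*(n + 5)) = n + 5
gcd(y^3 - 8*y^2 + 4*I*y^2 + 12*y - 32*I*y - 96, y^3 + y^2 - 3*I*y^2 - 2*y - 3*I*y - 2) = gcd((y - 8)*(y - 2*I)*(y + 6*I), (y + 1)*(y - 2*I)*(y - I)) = y - 2*I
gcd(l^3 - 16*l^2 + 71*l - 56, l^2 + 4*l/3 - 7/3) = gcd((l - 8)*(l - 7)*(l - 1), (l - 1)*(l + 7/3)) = l - 1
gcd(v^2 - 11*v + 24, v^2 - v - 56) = v - 8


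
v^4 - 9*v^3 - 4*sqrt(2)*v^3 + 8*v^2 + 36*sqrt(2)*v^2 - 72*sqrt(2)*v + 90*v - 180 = (v - 6)*(v - 3)*(v - 5*sqrt(2))*(v + sqrt(2))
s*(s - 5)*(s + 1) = s^3 - 4*s^2 - 5*s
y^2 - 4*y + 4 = (y - 2)^2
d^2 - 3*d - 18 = (d - 6)*(d + 3)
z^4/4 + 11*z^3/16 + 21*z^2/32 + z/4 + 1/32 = (z/4 + 1/4)*(z + 1/4)*(z + 1/2)*(z + 1)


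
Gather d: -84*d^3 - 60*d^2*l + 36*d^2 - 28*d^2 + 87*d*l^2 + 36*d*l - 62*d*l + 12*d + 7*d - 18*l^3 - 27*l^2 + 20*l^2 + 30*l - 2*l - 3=-84*d^3 + d^2*(8 - 60*l) + d*(87*l^2 - 26*l + 19) - 18*l^3 - 7*l^2 + 28*l - 3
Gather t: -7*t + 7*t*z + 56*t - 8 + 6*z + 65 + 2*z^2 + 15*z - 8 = t*(7*z + 49) + 2*z^2 + 21*z + 49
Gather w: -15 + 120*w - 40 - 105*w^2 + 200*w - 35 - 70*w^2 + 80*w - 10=-175*w^2 + 400*w - 100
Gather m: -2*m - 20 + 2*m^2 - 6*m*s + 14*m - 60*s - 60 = 2*m^2 + m*(12 - 6*s) - 60*s - 80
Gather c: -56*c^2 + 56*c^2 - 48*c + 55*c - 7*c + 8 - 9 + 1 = 0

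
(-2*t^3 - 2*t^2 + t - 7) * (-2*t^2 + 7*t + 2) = 4*t^5 - 10*t^4 - 20*t^3 + 17*t^2 - 47*t - 14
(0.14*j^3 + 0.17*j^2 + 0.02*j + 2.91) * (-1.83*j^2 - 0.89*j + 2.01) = -0.2562*j^5 - 0.4357*j^4 + 0.0935*j^3 - 5.0014*j^2 - 2.5497*j + 5.8491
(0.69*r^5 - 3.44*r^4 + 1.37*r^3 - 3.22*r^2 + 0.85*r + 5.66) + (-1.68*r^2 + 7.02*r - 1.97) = 0.69*r^5 - 3.44*r^4 + 1.37*r^3 - 4.9*r^2 + 7.87*r + 3.69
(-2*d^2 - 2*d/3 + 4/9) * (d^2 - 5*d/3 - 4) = -2*d^4 + 8*d^3/3 + 86*d^2/9 + 52*d/27 - 16/9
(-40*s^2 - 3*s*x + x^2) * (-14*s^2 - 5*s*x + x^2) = 560*s^4 + 242*s^3*x - 39*s^2*x^2 - 8*s*x^3 + x^4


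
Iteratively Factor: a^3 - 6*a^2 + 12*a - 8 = (a - 2)*(a^2 - 4*a + 4) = (a - 2)^2*(a - 2)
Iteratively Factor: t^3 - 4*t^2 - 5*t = (t)*(t^2 - 4*t - 5) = t*(t - 5)*(t + 1)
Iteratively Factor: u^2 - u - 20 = (u - 5)*(u + 4)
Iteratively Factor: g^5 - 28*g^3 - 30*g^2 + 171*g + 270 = (g - 5)*(g^4 + 5*g^3 - 3*g^2 - 45*g - 54) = (g - 5)*(g + 2)*(g^3 + 3*g^2 - 9*g - 27) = (g - 5)*(g + 2)*(g + 3)*(g^2 - 9) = (g - 5)*(g - 3)*(g + 2)*(g + 3)*(g + 3)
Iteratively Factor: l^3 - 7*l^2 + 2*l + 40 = (l - 4)*(l^2 - 3*l - 10) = (l - 5)*(l - 4)*(l + 2)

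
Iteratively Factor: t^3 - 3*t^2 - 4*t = (t + 1)*(t^2 - 4*t) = t*(t + 1)*(t - 4)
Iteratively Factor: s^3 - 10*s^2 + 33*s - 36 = (s - 3)*(s^2 - 7*s + 12) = (s - 3)^2*(s - 4)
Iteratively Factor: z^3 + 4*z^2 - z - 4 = (z + 1)*(z^2 + 3*z - 4) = (z + 1)*(z + 4)*(z - 1)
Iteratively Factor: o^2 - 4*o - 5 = (o + 1)*(o - 5)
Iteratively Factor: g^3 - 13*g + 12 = (g + 4)*(g^2 - 4*g + 3) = (g - 1)*(g + 4)*(g - 3)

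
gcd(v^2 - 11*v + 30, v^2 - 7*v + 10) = v - 5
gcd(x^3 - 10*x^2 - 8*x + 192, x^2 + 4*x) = x + 4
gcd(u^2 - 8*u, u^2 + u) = u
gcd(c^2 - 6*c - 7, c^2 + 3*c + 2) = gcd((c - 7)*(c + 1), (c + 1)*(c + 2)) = c + 1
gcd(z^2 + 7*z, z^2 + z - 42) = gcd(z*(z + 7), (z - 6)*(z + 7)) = z + 7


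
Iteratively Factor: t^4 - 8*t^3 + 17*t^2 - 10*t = (t - 5)*(t^3 - 3*t^2 + 2*t) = t*(t - 5)*(t^2 - 3*t + 2) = t*(t - 5)*(t - 2)*(t - 1)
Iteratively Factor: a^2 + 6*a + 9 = (a + 3)*(a + 3)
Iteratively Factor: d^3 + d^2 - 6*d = (d - 2)*(d^2 + 3*d) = d*(d - 2)*(d + 3)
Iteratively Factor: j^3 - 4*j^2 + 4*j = (j - 2)*(j^2 - 2*j) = j*(j - 2)*(j - 2)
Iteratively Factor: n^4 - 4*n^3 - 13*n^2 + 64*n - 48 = (n - 3)*(n^3 - n^2 - 16*n + 16) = (n - 3)*(n - 1)*(n^2 - 16) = (n - 3)*(n - 1)*(n + 4)*(n - 4)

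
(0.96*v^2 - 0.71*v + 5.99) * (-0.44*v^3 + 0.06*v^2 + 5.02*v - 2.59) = -0.4224*v^5 + 0.37*v^4 + 2.141*v^3 - 5.6912*v^2 + 31.9087*v - 15.5141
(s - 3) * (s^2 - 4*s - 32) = s^3 - 7*s^2 - 20*s + 96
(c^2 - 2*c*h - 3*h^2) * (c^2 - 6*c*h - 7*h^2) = c^4 - 8*c^3*h + 2*c^2*h^2 + 32*c*h^3 + 21*h^4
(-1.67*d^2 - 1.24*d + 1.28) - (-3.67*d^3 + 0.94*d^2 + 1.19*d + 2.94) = 3.67*d^3 - 2.61*d^2 - 2.43*d - 1.66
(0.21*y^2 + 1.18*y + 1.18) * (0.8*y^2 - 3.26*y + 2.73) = 0.168*y^4 + 0.2594*y^3 - 2.3295*y^2 - 0.6254*y + 3.2214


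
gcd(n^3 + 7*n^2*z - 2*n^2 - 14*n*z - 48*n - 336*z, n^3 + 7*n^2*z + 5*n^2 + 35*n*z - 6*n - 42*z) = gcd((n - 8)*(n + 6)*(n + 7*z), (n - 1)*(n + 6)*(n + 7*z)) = n^2 + 7*n*z + 6*n + 42*z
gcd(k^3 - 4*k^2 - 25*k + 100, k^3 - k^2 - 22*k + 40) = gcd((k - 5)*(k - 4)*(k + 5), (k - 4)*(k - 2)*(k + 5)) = k^2 + k - 20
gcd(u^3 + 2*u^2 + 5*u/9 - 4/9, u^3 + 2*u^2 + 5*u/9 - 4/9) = u^3 + 2*u^2 + 5*u/9 - 4/9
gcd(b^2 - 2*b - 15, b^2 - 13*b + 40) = b - 5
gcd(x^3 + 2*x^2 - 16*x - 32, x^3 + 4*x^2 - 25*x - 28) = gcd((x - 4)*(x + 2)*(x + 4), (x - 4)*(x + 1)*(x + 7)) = x - 4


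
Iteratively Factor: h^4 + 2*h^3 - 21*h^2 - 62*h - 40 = (h + 1)*(h^3 + h^2 - 22*h - 40) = (h - 5)*(h + 1)*(h^2 + 6*h + 8) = (h - 5)*(h + 1)*(h + 2)*(h + 4)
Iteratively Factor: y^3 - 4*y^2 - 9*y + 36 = (y + 3)*(y^2 - 7*y + 12) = (y - 3)*(y + 3)*(y - 4)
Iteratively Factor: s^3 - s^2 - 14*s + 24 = (s - 2)*(s^2 + s - 12) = (s - 3)*(s - 2)*(s + 4)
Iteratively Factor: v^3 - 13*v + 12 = (v + 4)*(v^2 - 4*v + 3) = (v - 1)*(v + 4)*(v - 3)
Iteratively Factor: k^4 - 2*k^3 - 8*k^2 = (k)*(k^3 - 2*k^2 - 8*k) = k^2*(k^2 - 2*k - 8) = k^2*(k - 4)*(k + 2)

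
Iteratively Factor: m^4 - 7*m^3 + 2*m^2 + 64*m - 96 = (m - 2)*(m^3 - 5*m^2 - 8*m + 48) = (m - 4)*(m - 2)*(m^2 - m - 12) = (m - 4)^2*(m - 2)*(m + 3)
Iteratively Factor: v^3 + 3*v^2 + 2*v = (v)*(v^2 + 3*v + 2) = v*(v + 2)*(v + 1)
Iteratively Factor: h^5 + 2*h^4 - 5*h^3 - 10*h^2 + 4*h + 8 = (h + 1)*(h^4 + h^3 - 6*h^2 - 4*h + 8) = (h - 2)*(h + 1)*(h^3 + 3*h^2 - 4) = (h - 2)*(h + 1)*(h + 2)*(h^2 + h - 2) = (h - 2)*(h + 1)*(h + 2)^2*(h - 1)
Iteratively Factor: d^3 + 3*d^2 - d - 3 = (d + 3)*(d^2 - 1) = (d - 1)*(d + 3)*(d + 1)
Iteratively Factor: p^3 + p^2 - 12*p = (p + 4)*(p^2 - 3*p) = (p - 3)*(p + 4)*(p)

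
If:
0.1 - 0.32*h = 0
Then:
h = 0.31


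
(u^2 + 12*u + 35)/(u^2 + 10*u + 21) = (u + 5)/(u + 3)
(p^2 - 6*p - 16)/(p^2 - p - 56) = (p + 2)/(p + 7)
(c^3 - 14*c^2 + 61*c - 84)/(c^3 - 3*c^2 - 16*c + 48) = (c - 7)/(c + 4)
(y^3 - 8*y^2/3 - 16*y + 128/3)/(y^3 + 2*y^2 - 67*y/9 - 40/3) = 3*(y^2 - 16)/(3*y^2 + 14*y + 15)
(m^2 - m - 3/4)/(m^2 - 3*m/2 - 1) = (m - 3/2)/(m - 2)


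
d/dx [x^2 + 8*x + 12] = 2*x + 8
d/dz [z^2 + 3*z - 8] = 2*z + 3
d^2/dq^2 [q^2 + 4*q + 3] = 2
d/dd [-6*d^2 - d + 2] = -12*d - 1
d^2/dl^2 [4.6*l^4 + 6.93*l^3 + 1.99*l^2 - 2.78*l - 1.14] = 55.2*l^2 + 41.58*l + 3.98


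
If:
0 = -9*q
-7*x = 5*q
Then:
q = 0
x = 0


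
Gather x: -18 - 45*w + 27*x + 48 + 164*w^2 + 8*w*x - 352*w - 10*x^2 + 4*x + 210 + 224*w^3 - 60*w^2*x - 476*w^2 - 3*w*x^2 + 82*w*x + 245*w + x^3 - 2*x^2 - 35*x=224*w^3 - 312*w^2 - 152*w + x^3 + x^2*(-3*w - 12) + x*(-60*w^2 + 90*w - 4) + 240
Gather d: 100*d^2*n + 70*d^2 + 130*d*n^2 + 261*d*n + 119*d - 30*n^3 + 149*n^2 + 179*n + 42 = d^2*(100*n + 70) + d*(130*n^2 + 261*n + 119) - 30*n^3 + 149*n^2 + 179*n + 42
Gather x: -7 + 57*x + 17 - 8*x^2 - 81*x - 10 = -8*x^2 - 24*x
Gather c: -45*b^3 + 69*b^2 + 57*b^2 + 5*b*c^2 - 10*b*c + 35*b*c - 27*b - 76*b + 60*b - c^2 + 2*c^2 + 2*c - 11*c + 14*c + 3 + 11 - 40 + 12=-45*b^3 + 126*b^2 - 43*b + c^2*(5*b + 1) + c*(25*b + 5) - 14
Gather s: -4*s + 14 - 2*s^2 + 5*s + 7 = -2*s^2 + s + 21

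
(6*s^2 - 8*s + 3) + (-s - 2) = 6*s^2 - 9*s + 1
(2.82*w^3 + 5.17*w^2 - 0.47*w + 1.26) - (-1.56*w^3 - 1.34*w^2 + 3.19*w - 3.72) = 4.38*w^3 + 6.51*w^2 - 3.66*w + 4.98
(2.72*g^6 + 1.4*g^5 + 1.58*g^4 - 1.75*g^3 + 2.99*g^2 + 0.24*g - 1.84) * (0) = 0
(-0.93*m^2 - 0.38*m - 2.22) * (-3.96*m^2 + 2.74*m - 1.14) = 3.6828*m^4 - 1.0434*m^3 + 8.8102*m^2 - 5.6496*m + 2.5308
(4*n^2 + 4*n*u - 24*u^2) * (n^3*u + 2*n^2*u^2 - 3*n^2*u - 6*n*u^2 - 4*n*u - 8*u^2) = 4*n^5*u + 12*n^4*u^2 - 12*n^4*u - 16*n^3*u^3 - 36*n^3*u^2 - 16*n^3*u - 48*n^2*u^4 + 48*n^2*u^3 - 48*n^2*u^2 + 144*n*u^4 + 64*n*u^3 + 192*u^4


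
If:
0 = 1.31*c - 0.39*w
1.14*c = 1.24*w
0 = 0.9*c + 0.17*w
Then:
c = 0.00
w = 0.00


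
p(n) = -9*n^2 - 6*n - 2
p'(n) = -18*n - 6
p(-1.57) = -14.76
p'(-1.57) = 22.26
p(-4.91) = -189.51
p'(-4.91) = 82.38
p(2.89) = -94.51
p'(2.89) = -58.02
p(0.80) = -12.56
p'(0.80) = -20.40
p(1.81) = -42.34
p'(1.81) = -38.58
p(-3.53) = -92.97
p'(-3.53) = 57.54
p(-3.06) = -67.91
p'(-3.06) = 49.08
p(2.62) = -79.50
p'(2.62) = -53.16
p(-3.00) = -65.00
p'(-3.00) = 48.00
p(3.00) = -101.00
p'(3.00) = -60.00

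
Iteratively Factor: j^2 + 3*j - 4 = (j + 4)*(j - 1)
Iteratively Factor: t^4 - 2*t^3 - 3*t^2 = (t - 3)*(t^3 + t^2) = (t - 3)*(t + 1)*(t^2) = t*(t - 3)*(t + 1)*(t)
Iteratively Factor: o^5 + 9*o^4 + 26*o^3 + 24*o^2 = (o + 3)*(o^4 + 6*o^3 + 8*o^2) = (o + 3)*(o + 4)*(o^3 + 2*o^2) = o*(o + 3)*(o + 4)*(o^2 + 2*o) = o^2*(o + 3)*(o + 4)*(o + 2)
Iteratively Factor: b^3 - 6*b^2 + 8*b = (b - 2)*(b^2 - 4*b) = (b - 4)*(b - 2)*(b)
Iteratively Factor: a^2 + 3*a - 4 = (a + 4)*(a - 1)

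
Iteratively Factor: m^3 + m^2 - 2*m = (m)*(m^2 + m - 2) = m*(m - 1)*(m + 2)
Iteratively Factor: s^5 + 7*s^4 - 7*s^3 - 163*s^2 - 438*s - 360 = (s + 3)*(s^4 + 4*s^3 - 19*s^2 - 106*s - 120) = (s + 2)*(s + 3)*(s^3 + 2*s^2 - 23*s - 60) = (s - 5)*(s + 2)*(s + 3)*(s^2 + 7*s + 12) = (s - 5)*(s + 2)*(s + 3)*(s + 4)*(s + 3)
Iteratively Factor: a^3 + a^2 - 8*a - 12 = (a + 2)*(a^2 - a - 6) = (a - 3)*(a + 2)*(a + 2)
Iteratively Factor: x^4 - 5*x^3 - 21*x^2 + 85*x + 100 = (x + 1)*(x^3 - 6*x^2 - 15*x + 100) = (x + 1)*(x + 4)*(x^2 - 10*x + 25) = (x - 5)*(x + 1)*(x + 4)*(x - 5)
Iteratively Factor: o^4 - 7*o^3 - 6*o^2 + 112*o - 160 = (o - 2)*(o^3 - 5*o^2 - 16*o + 80) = (o - 2)*(o + 4)*(o^2 - 9*o + 20) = (o - 5)*(o - 2)*(o + 4)*(o - 4)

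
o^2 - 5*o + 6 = (o - 3)*(o - 2)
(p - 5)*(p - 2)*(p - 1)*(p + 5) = p^4 - 3*p^3 - 23*p^2 + 75*p - 50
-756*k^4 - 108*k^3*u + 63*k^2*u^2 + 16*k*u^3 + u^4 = (-3*k + u)*(6*k + u)^2*(7*k + u)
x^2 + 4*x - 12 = (x - 2)*(x + 6)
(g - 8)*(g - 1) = g^2 - 9*g + 8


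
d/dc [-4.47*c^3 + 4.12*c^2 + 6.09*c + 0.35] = -13.41*c^2 + 8.24*c + 6.09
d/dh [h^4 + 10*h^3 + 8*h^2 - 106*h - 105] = 4*h^3 + 30*h^2 + 16*h - 106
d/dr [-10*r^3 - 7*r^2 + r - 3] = -30*r^2 - 14*r + 1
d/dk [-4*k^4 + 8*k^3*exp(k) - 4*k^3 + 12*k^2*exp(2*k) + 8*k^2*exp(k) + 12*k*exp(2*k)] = 8*k^3*exp(k) - 16*k^3 + 24*k^2*exp(2*k) + 32*k^2*exp(k) - 12*k^2 + 48*k*exp(2*k) + 16*k*exp(k) + 12*exp(2*k)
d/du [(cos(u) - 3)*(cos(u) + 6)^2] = -3*(cos(u) + 6)*sin(u)*cos(u)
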